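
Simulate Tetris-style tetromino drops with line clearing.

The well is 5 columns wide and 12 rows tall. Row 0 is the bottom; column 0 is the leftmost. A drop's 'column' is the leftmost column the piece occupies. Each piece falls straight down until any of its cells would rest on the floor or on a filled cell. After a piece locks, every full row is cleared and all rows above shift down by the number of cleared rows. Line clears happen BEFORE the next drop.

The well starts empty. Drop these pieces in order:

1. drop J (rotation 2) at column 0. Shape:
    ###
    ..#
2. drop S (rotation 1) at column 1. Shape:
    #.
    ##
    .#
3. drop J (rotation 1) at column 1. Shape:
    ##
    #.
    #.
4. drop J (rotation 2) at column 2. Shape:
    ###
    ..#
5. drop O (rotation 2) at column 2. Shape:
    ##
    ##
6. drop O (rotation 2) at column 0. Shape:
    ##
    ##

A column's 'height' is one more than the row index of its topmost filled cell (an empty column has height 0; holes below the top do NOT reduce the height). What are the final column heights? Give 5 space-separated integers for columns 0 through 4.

Answer: 9 9 10 10 8

Derivation:
Drop 1: J rot2 at col 0 lands with bottom-row=0; cleared 0 line(s) (total 0); column heights now [2 2 2 0 0], max=2
Drop 2: S rot1 at col 1 lands with bottom-row=2; cleared 0 line(s) (total 0); column heights now [2 5 4 0 0], max=5
Drop 3: J rot1 at col 1 lands with bottom-row=5; cleared 0 line(s) (total 0); column heights now [2 8 8 0 0], max=8
Drop 4: J rot2 at col 2 lands with bottom-row=7; cleared 0 line(s) (total 0); column heights now [2 8 9 9 9], max=9
Drop 5: O rot2 at col 2 lands with bottom-row=9; cleared 0 line(s) (total 0); column heights now [2 8 11 11 9], max=11
Drop 6: O rot2 at col 0 lands with bottom-row=8; cleared 1 line(s) (total 1); column heights now [9 9 10 10 8], max=10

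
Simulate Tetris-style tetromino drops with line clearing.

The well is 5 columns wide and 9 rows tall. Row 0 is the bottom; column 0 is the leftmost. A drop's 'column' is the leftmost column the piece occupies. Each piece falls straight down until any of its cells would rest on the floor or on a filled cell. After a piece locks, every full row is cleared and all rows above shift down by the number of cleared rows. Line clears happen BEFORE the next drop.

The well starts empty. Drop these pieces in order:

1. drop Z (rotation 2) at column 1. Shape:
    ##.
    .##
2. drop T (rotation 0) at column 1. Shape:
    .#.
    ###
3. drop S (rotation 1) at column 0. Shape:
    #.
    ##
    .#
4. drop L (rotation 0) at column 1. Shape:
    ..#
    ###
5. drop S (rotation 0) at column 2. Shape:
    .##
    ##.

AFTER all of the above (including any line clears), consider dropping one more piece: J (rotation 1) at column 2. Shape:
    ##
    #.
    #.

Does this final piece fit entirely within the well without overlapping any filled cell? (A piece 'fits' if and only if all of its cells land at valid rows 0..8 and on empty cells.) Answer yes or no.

Answer: no

Derivation:
Drop 1: Z rot2 at col 1 lands with bottom-row=0; cleared 0 line(s) (total 0); column heights now [0 2 2 1 0], max=2
Drop 2: T rot0 at col 1 lands with bottom-row=2; cleared 0 line(s) (total 0); column heights now [0 3 4 3 0], max=4
Drop 3: S rot1 at col 0 lands with bottom-row=3; cleared 0 line(s) (total 0); column heights now [6 5 4 3 0], max=6
Drop 4: L rot0 at col 1 lands with bottom-row=5; cleared 0 line(s) (total 0); column heights now [6 6 6 7 0], max=7
Drop 5: S rot0 at col 2 lands with bottom-row=7; cleared 0 line(s) (total 0); column heights now [6 6 8 9 9], max=9
Test piece J rot1 at col 2 (width 2): heights before test = [6 6 8 9 9]; fits = False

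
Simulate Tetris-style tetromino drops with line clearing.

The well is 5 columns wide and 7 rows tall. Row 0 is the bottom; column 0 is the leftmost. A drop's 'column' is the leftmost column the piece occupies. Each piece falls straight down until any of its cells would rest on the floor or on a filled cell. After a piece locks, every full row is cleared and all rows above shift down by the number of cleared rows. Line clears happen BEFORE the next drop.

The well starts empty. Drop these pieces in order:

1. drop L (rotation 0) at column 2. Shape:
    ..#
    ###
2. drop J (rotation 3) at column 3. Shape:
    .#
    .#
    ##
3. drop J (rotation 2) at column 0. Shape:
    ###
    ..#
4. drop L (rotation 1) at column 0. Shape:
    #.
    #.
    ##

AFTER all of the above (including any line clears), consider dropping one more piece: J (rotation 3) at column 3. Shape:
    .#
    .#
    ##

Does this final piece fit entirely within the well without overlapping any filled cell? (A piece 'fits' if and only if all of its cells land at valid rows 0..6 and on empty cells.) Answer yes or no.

Drop 1: L rot0 at col 2 lands with bottom-row=0; cleared 0 line(s) (total 0); column heights now [0 0 1 1 2], max=2
Drop 2: J rot3 at col 3 lands with bottom-row=2; cleared 0 line(s) (total 0); column heights now [0 0 1 3 5], max=5
Drop 3: J rot2 at col 0 lands with bottom-row=1; cleared 1 line(s) (total 1); column heights now [0 0 2 1 4], max=4
Drop 4: L rot1 at col 0 lands with bottom-row=0; cleared 1 line(s) (total 2); column heights now [2 0 1 0 3], max=3
Test piece J rot3 at col 3 (width 2): heights before test = [2 0 1 0 3]; fits = True

Answer: yes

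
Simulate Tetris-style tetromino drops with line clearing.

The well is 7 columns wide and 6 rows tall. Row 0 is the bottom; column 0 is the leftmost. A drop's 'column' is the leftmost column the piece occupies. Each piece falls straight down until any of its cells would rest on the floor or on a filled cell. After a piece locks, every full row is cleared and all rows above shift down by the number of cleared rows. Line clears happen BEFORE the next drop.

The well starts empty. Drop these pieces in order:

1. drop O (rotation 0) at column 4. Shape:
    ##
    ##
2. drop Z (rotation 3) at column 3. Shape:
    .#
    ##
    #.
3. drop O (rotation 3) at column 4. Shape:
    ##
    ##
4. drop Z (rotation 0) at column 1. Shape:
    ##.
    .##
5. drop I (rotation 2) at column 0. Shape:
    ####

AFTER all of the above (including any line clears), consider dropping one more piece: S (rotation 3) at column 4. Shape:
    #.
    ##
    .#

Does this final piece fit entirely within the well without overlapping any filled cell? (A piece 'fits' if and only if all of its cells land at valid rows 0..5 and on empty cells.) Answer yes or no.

Drop 1: O rot0 at col 4 lands with bottom-row=0; cleared 0 line(s) (total 0); column heights now [0 0 0 0 2 2 0], max=2
Drop 2: Z rot3 at col 3 lands with bottom-row=1; cleared 0 line(s) (total 0); column heights now [0 0 0 3 4 2 0], max=4
Drop 3: O rot3 at col 4 lands with bottom-row=4; cleared 0 line(s) (total 0); column heights now [0 0 0 3 6 6 0], max=6
Drop 4: Z rot0 at col 1 lands with bottom-row=3; cleared 0 line(s) (total 0); column heights now [0 5 5 4 6 6 0], max=6
Drop 5: I rot2 at col 0 lands with bottom-row=5; cleared 0 line(s) (total 0); column heights now [6 6 6 6 6 6 0], max=6
Test piece S rot3 at col 4 (width 2): heights before test = [6 6 6 6 6 6 0]; fits = False

Answer: no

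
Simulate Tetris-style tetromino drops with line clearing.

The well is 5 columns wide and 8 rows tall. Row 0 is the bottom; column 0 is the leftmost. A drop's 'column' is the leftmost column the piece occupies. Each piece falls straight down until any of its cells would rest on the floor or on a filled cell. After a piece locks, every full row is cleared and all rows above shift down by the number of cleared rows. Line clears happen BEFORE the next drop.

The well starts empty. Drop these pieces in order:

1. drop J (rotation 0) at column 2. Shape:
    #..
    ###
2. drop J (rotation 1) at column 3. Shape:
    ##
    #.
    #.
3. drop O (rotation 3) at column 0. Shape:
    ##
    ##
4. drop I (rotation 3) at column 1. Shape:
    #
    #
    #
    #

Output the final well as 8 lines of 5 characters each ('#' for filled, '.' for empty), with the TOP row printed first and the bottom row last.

Answer: .....
.....
.....
.#...
.#...
.#.##
.#.#.
####.

Derivation:
Drop 1: J rot0 at col 2 lands with bottom-row=0; cleared 0 line(s) (total 0); column heights now [0 0 2 1 1], max=2
Drop 2: J rot1 at col 3 lands with bottom-row=1; cleared 0 line(s) (total 0); column heights now [0 0 2 4 4], max=4
Drop 3: O rot3 at col 0 lands with bottom-row=0; cleared 1 line(s) (total 1); column heights now [1 1 1 3 3], max=3
Drop 4: I rot3 at col 1 lands with bottom-row=1; cleared 0 line(s) (total 1); column heights now [1 5 1 3 3], max=5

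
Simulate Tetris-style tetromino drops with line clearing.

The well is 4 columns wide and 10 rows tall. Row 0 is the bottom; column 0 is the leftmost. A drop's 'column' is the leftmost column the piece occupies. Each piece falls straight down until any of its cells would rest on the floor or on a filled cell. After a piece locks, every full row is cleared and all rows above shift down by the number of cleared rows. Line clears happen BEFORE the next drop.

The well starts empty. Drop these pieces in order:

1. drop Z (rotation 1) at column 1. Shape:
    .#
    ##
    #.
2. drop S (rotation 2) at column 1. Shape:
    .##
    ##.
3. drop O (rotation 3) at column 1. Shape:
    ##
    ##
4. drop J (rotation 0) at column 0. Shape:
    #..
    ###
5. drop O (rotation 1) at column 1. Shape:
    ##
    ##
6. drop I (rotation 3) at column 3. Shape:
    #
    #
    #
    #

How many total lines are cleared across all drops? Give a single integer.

Answer: 2

Derivation:
Drop 1: Z rot1 at col 1 lands with bottom-row=0; cleared 0 line(s) (total 0); column heights now [0 2 3 0], max=3
Drop 2: S rot2 at col 1 lands with bottom-row=3; cleared 0 line(s) (total 0); column heights now [0 4 5 5], max=5
Drop 3: O rot3 at col 1 lands with bottom-row=5; cleared 0 line(s) (total 0); column heights now [0 7 7 5], max=7
Drop 4: J rot0 at col 0 lands with bottom-row=7; cleared 0 line(s) (total 0); column heights now [9 8 8 5], max=9
Drop 5: O rot1 at col 1 lands with bottom-row=8; cleared 0 line(s) (total 0); column heights now [9 10 10 5], max=10
Drop 6: I rot3 at col 3 lands with bottom-row=5; cleared 2 line(s) (total 2); column heights now [0 8 8 7], max=8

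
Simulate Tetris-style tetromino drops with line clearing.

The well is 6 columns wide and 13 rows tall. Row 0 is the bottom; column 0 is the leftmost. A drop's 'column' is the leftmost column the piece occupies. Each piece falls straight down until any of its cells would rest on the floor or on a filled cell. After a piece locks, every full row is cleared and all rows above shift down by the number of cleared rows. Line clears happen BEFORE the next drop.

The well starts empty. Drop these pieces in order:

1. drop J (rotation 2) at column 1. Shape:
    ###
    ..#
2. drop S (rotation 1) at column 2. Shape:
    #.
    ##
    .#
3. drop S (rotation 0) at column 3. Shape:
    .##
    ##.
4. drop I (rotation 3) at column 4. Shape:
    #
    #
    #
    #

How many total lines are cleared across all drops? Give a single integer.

Answer: 0

Derivation:
Drop 1: J rot2 at col 1 lands with bottom-row=0; cleared 0 line(s) (total 0); column heights now [0 2 2 2 0 0], max=2
Drop 2: S rot1 at col 2 lands with bottom-row=2; cleared 0 line(s) (total 0); column heights now [0 2 5 4 0 0], max=5
Drop 3: S rot0 at col 3 lands with bottom-row=4; cleared 0 line(s) (total 0); column heights now [0 2 5 5 6 6], max=6
Drop 4: I rot3 at col 4 lands with bottom-row=6; cleared 0 line(s) (total 0); column heights now [0 2 5 5 10 6], max=10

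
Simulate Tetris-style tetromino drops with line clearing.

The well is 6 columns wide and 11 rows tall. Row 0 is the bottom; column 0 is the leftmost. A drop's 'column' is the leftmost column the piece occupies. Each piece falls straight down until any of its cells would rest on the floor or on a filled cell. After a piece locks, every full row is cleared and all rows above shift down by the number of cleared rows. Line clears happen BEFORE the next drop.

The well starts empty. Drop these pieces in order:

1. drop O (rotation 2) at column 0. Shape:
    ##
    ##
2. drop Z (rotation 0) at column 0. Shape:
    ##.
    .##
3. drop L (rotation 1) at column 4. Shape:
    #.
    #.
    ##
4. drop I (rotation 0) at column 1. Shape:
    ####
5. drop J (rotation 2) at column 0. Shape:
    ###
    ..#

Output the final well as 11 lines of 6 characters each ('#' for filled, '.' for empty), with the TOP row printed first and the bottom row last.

Drop 1: O rot2 at col 0 lands with bottom-row=0; cleared 0 line(s) (total 0); column heights now [2 2 0 0 0 0], max=2
Drop 2: Z rot0 at col 0 lands with bottom-row=2; cleared 0 line(s) (total 0); column heights now [4 4 3 0 0 0], max=4
Drop 3: L rot1 at col 4 lands with bottom-row=0; cleared 0 line(s) (total 0); column heights now [4 4 3 0 3 1], max=4
Drop 4: I rot0 at col 1 lands with bottom-row=4; cleared 0 line(s) (total 0); column heights now [4 5 5 5 5 1], max=5
Drop 5: J rot2 at col 0 lands with bottom-row=5; cleared 0 line(s) (total 0); column heights now [7 7 7 5 5 1], max=7

Answer: ......
......
......
......
###...
..#...
.####.
##....
.##.#.
##..#.
##..##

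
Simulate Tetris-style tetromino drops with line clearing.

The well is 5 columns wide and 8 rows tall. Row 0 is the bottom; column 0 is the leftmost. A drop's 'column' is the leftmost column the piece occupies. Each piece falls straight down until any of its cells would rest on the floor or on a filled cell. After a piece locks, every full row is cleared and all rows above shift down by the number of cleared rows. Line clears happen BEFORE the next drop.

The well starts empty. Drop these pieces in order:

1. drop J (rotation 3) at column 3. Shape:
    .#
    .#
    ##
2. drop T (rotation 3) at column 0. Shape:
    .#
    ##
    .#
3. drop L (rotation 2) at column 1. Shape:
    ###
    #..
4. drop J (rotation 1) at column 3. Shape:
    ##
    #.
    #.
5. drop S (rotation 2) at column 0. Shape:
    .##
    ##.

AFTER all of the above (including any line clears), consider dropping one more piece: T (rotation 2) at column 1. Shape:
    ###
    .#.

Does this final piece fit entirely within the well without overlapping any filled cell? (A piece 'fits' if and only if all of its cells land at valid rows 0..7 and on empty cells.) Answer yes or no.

Drop 1: J rot3 at col 3 lands with bottom-row=0; cleared 0 line(s) (total 0); column heights now [0 0 0 1 3], max=3
Drop 2: T rot3 at col 0 lands with bottom-row=0; cleared 0 line(s) (total 0); column heights now [2 3 0 1 3], max=3
Drop 3: L rot2 at col 1 lands with bottom-row=3; cleared 0 line(s) (total 0); column heights now [2 5 5 5 3], max=5
Drop 4: J rot1 at col 3 lands with bottom-row=5; cleared 0 line(s) (total 0); column heights now [2 5 5 8 8], max=8
Drop 5: S rot2 at col 0 lands with bottom-row=5; cleared 0 line(s) (total 0); column heights now [6 7 7 8 8], max=8
Test piece T rot2 at col 1 (width 3): heights before test = [6 7 7 8 8]; fits = False

Answer: no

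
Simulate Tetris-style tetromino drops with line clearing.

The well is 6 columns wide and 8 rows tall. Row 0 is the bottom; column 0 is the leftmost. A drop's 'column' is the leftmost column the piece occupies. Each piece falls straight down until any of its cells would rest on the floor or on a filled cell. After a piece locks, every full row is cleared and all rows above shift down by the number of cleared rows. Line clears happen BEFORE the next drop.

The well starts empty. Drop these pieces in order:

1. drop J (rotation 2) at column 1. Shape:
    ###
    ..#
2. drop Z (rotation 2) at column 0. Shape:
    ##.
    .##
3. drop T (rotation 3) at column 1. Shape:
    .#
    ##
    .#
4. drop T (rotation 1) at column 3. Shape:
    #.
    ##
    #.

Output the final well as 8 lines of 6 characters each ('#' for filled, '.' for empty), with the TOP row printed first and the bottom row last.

Answer: ......
......
..#...
.###..
#####.
.###..
.###..
...#..

Derivation:
Drop 1: J rot2 at col 1 lands with bottom-row=0; cleared 0 line(s) (total 0); column heights now [0 2 2 2 0 0], max=2
Drop 2: Z rot2 at col 0 lands with bottom-row=2; cleared 0 line(s) (total 0); column heights now [4 4 3 2 0 0], max=4
Drop 3: T rot3 at col 1 lands with bottom-row=3; cleared 0 line(s) (total 0); column heights now [4 5 6 2 0 0], max=6
Drop 4: T rot1 at col 3 lands with bottom-row=2; cleared 0 line(s) (total 0); column heights now [4 5 6 5 4 0], max=6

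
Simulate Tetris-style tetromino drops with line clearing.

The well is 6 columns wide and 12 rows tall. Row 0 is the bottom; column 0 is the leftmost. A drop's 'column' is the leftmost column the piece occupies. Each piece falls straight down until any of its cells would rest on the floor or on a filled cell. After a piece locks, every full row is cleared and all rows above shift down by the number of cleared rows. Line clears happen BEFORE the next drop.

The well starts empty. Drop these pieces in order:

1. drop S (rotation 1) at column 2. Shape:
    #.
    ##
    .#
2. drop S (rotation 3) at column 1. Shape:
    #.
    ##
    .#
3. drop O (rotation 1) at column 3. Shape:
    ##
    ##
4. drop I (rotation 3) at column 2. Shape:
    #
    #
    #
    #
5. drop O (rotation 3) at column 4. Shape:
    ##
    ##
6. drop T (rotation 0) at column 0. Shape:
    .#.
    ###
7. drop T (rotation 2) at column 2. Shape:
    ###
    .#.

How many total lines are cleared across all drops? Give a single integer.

Answer: 0

Derivation:
Drop 1: S rot1 at col 2 lands with bottom-row=0; cleared 0 line(s) (total 0); column heights now [0 0 3 2 0 0], max=3
Drop 2: S rot3 at col 1 lands with bottom-row=3; cleared 0 line(s) (total 0); column heights now [0 6 5 2 0 0], max=6
Drop 3: O rot1 at col 3 lands with bottom-row=2; cleared 0 line(s) (total 0); column heights now [0 6 5 4 4 0], max=6
Drop 4: I rot3 at col 2 lands with bottom-row=5; cleared 0 line(s) (total 0); column heights now [0 6 9 4 4 0], max=9
Drop 5: O rot3 at col 4 lands with bottom-row=4; cleared 0 line(s) (total 0); column heights now [0 6 9 4 6 6], max=9
Drop 6: T rot0 at col 0 lands with bottom-row=9; cleared 0 line(s) (total 0); column heights now [10 11 10 4 6 6], max=11
Drop 7: T rot2 at col 2 lands with bottom-row=9; cleared 0 line(s) (total 0); column heights now [10 11 11 11 11 6], max=11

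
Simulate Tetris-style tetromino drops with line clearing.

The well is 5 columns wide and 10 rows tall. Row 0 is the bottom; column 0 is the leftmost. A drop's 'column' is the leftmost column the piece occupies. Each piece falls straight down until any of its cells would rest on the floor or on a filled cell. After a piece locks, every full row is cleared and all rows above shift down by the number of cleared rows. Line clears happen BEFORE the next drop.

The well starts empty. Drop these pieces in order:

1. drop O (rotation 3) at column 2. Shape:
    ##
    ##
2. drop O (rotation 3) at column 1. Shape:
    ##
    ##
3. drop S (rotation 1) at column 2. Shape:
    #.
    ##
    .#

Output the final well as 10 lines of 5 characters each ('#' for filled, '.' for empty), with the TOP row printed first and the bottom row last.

Answer: .....
.....
.....
.....
..#..
..##.
.###.
.##..
..##.
..##.

Derivation:
Drop 1: O rot3 at col 2 lands with bottom-row=0; cleared 0 line(s) (total 0); column heights now [0 0 2 2 0], max=2
Drop 2: O rot3 at col 1 lands with bottom-row=2; cleared 0 line(s) (total 0); column heights now [0 4 4 2 0], max=4
Drop 3: S rot1 at col 2 lands with bottom-row=3; cleared 0 line(s) (total 0); column heights now [0 4 6 5 0], max=6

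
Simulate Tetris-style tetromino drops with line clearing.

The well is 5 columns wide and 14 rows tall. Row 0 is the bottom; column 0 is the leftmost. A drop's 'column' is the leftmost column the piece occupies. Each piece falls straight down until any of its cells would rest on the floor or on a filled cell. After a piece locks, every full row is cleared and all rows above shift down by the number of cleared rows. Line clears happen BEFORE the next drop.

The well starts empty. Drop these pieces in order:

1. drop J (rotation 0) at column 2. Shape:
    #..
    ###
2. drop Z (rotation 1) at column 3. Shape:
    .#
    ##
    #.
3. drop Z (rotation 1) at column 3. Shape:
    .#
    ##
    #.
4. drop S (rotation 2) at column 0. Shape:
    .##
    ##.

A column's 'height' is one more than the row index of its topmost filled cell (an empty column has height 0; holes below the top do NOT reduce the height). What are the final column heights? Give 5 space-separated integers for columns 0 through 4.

Answer: 2 3 3 5 6

Derivation:
Drop 1: J rot0 at col 2 lands with bottom-row=0; cleared 0 line(s) (total 0); column heights now [0 0 2 1 1], max=2
Drop 2: Z rot1 at col 3 lands with bottom-row=1; cleared 0 line(s) (total 0); column heights now [0 0 2 3 4], max=4
Drop 3: Z rot1 at col 3 lands with bottom-row=3; cleared 0 line(s) (total 0); column heights now [0 0 2 5 6], max=6
Drop 4: S rot2 at col 0 lands with bottom-row=1; cleared 0 line(s) (total 0); column heights now [2 3 3 5 6], max=6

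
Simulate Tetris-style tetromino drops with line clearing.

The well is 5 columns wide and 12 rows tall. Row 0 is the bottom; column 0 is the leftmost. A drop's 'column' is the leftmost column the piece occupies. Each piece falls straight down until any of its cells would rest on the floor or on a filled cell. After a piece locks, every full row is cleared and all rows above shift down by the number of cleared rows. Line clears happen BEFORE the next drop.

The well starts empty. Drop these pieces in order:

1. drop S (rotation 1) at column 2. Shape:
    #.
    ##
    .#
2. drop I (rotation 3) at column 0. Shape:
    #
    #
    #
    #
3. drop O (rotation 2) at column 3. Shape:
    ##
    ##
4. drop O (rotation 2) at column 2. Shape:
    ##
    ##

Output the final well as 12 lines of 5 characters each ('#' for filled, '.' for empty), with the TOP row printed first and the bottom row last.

Drop 1: S rot1 at col 2 lands with bottom-row=0; cleared 0 line(s) (total 0); column heights now [0 0 3 2 0], max=3
Drop 2: I rot3 at col 0 lands with bottom-row=0; cleared 0 line(s) (total 0); column heights now [4 0 3 2 0], max=4
Drop 3: O rot2 at col 3 lands with bottom-row=2; cleared 0 line(s) (total 0); column heights now [4 0 3 4 4], max=4
Drop 4: O rot2 at col 2 lands with bottom-row=4; cleared 0 line(s) (total 0); column heights now [4 0 6 6 4], max=6

Answer: .....
.....
.....
.....
.....
.....
..##.
..##.
#..##
#.###
#.##.
#..#.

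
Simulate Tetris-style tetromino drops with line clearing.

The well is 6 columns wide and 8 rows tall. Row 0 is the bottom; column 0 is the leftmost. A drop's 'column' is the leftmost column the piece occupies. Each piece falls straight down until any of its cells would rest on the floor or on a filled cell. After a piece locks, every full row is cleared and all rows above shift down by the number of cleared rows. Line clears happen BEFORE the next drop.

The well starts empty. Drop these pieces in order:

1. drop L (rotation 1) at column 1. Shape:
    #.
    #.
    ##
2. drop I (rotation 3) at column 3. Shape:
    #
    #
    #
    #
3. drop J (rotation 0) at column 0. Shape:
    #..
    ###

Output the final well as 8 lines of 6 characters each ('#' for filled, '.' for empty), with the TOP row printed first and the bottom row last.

Answer: ......
......
......
#.....
####..
.#.#..
.#.#..
.###..

Derivation:
Drop 1: L rot1 at col 1 lands with bottom-row=0; cleared 0 line(s) (total 0); column heights now [0 3 1 0 0 0], max=3
Drop 2: I rot3 at col 3 lands with bottom-row=0; cleared 0 line(s) (total 0); column heights now [0 3 1 4 0 0], max=4
Drop 3: J rot0 at col 0 lands with bottom-row=3; cleared 0 line(s) (total 0); column heights now [5 4 4 4 0 0], max=5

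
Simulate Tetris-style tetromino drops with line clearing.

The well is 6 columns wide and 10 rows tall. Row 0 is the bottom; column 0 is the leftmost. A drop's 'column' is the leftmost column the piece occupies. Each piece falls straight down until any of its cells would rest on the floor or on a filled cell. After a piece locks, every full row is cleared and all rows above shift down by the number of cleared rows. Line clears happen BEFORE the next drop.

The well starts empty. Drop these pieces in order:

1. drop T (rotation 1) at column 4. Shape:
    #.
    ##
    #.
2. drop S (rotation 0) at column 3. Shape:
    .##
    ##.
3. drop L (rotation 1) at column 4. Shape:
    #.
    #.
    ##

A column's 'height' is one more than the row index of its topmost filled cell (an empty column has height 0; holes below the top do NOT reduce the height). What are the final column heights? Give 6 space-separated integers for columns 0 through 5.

Drop 1: T rot1 at col 4 lands with bottom-row=0; cleared 0 line(s) (total 0); column heights now [0 0 0 0 3 2], max=3
Drop 2: S rot0 at col 3 lands with bottom-row=3; cleared 0 line(s) (total 0); column heights now [0 0 0 4 5 5], max=5
Drop 3: L rot1 at col 4 lands with bottom-row=5; cleared 0 line(s) (total 0); column heights now [0 0 0 4 8 6], max=8

Answer: 0 0 0 4 8 6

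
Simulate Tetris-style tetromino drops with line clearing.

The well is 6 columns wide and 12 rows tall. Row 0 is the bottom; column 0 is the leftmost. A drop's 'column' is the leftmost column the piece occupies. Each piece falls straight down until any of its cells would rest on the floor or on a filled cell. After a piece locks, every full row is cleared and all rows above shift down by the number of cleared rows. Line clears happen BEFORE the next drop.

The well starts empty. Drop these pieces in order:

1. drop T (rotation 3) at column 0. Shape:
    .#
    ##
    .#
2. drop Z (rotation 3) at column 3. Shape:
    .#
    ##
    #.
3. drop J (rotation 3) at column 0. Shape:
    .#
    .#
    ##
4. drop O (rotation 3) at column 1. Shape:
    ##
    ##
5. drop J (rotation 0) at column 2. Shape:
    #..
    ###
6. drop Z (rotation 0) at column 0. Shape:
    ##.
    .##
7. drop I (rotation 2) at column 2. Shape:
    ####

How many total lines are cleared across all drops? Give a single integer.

Answer: 1

Derivation:
Drop 1: T rot3 at col 0 lands with bottom-row=0; cleared 0 line(s) (total 0); column heights now [2 3 0 0 0 0], max=3
Drop 2: Z rot3 at col 3 lands with bottom-row=0; cleared 0 line(s) (total 0); column heights now [2 3 0 2 3 0], max=3
Drop 3: J rot3 at col 0 lands with bottom-row=3; cleared 0 line(s) (total 0); column heights now [4 6 0 2 3 0], max=6
Drop 4: O rot3 at col 1 lands with bottom-row=6; cleared 0 line(s) (total 0); column heights now [4 8 8 2 3 0], max=8
Drop 5: J rot0 at col 2 lands with bottom-row=8; cleared 0 line(s) (total 0); column heights now [4 8 10 9 9 0], max=10
Drop 6: Z rot0 at col 0 lands with bottom-row=10; cleared 0 line(s) (total 0); column heights now [12 12 11 9 9 0], max=12
Drop 7: I rot2 at col 2 lands with bottom-row=11; cleared 1 line(s) (total 1); column heights now [4 11 11 9 9 0], max=11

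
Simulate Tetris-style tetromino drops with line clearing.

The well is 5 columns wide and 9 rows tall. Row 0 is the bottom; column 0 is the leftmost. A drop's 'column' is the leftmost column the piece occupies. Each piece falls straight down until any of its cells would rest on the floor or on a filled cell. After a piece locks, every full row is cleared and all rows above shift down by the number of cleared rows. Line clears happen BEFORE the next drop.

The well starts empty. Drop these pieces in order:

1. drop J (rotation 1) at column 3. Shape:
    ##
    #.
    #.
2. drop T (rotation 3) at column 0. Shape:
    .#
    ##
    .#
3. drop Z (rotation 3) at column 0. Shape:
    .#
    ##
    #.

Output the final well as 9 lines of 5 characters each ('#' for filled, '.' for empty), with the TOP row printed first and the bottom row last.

Answer: .....
.....
.....
.....
.#...
##...
##.##
##.#.
.#.#.

Derivation:
Drop 1: J rot1 at col 3 lands with bottom-row=0; cleared 0 line(s) (total 0); column heights now [0 0 0 3 3], max=3
Drop 2: T rot3 at col 0 lands with bottom-row=0; cleared 0 line(s) (total 0); column heights now [2 3 0 3 3], max=3
Drop 3: Z rot3 at col 0 lands with bottom-row=2; cleared 0 line(s) (total 0); column heights now [4 5 0 3 3], max=5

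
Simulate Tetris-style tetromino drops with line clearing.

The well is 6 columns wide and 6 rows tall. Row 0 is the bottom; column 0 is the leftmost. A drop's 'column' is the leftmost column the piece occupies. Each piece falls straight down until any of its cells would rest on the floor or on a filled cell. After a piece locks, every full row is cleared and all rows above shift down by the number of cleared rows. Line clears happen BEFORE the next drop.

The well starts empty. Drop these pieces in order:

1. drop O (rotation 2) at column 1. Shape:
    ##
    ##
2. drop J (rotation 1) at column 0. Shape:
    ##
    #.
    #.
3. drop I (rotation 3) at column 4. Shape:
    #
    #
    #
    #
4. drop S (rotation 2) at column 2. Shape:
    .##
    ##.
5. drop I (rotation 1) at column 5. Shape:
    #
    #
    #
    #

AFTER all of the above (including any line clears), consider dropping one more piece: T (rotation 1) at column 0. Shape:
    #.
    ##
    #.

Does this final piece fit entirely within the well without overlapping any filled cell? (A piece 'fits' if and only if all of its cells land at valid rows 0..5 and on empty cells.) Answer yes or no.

Drop 1: O rot2 at col 1 lands with bottom-row=0; cleared 0 line(s) (total 0); column heights now [0 2 2 0 0 0], max=2
Drop 2: J rot1 at col 0 lands with bottom-row=0; cleared 0 line(s) (total 0); column heights now [3 3 2 0 0 0], max=3
Drop 3: I rot3 at col 4 lands with bottom-row=0; cleared 0 line(s) (total 0); column heights now [3 3 2 0 4 0], max=4
Drop 4: S rot2 at col 2 lands with bottom-row=3; cleared 0 line(s) (total 0); column heights now [3 3 4 5 5 0], max=5
Drop 5: I rot1 at col 5 lands with bottom-row=0; cleared 0 line(s) (total 0); column heights now [3 3 4 5 5 4], max=5
Test piece T rot1 at col 0 (width 2): heights before test = [3 3 4 5 5 4]; fits = True

Answer: yes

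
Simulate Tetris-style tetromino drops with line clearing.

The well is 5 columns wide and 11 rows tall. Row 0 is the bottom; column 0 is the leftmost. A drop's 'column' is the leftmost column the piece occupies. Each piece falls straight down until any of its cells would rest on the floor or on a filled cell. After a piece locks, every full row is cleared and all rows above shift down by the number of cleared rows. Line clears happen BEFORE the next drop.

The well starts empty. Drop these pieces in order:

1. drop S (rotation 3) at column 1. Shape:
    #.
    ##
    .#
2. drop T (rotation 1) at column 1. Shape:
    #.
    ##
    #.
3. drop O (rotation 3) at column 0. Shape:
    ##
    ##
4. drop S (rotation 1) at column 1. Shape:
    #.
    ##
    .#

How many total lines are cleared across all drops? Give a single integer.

Drop 1: S rot3 at col 1 lands with bottom-row=0; cleared 0 line(s) (total 0); column heights now [0 3 2 0 0], max=3
Drop 2: T rot1 at col 1 lands with bottom-row=3; cleared 0 line(s) (total 0); column heights now [0 6 5 0 0], max=6
Drop 3: O rot3 at col 0 lands with bottom-row=6; cleared 0 line(s) (total 0); column heights now [8 8 5 0 0], max=8
Drop 4: S rot1 at col 1 lands with bottom-row=7; cleared 0 line(s) (total 0); column heights now [8 10 9 0 0], max=10

Answer: 0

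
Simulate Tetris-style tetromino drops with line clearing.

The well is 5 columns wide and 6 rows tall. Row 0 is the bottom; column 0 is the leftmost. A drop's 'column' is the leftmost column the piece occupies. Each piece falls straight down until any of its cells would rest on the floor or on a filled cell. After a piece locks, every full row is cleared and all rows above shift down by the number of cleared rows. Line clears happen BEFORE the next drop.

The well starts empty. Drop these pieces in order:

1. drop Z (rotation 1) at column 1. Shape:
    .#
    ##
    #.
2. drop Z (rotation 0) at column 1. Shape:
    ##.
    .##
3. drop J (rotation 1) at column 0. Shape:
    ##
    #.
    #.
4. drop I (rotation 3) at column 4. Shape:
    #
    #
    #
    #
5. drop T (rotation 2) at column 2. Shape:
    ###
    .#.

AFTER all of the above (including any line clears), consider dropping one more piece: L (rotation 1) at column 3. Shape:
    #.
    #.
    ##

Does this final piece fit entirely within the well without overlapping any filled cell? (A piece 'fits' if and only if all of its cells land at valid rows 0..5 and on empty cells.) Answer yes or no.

Answer: no

Derivation:
Drop 1: Z rot1 at col 1 lands with bottom-row=0; cleared 0 line(s) (total 0); column heights now [0 2 3 0 0], max=3
Drop 2: Z rot0 at col 1 lands with bottom-row=3; cleared 0 line(s) (total 0); column heights now [0 5 5 4 0], max=5
Drop 3: J rot1 at col 0 lands with bottom-row=3; cleared 0 line(s) (total 0); column heights now [6 6 5 4 0], max=6
Drop 4: I rot3 at col 4 lands with bottom-row=0; cleared 0 line(s) (total 0); column heights now [6 6 5 4 4], max=6
Drop 5: T rot2 at col 2 lands with bottom-row=4; cleared 1 line(s) (total 1); column heights now [5 5 5 5 4], max=5
Test piece L rot1 at col 3 (width 2): heights before test = [5 5 5 5 4]; fits = False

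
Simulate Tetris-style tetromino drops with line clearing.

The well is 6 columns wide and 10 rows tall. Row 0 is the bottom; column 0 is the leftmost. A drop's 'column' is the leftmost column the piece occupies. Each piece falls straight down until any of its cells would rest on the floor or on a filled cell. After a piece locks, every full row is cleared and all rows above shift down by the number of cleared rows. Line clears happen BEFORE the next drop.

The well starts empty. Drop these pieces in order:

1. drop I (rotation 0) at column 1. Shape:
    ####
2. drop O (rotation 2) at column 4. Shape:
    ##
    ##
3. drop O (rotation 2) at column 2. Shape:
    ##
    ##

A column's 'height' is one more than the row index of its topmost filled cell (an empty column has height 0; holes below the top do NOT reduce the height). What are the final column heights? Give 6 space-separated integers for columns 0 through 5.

Drop 1: I rot0 at col 1 lands with bottom-row=0; cleared 0 line(s) (total 0); column heights now [0 1 1 1 1 0], max=1
Drop 2: O rot2 at col 4 lands with bottom-row=1; cleared 0 line(s) (total 0); column heights now [0 1 1 1 3 3], max=3
Drop 3: O rot2 at col 2 lands with bottom-row=1; cleared 0 line(s) (total 0); column heights now [0 1 3 3 3 3], max=3

Answer: 0 1 3 3 3 3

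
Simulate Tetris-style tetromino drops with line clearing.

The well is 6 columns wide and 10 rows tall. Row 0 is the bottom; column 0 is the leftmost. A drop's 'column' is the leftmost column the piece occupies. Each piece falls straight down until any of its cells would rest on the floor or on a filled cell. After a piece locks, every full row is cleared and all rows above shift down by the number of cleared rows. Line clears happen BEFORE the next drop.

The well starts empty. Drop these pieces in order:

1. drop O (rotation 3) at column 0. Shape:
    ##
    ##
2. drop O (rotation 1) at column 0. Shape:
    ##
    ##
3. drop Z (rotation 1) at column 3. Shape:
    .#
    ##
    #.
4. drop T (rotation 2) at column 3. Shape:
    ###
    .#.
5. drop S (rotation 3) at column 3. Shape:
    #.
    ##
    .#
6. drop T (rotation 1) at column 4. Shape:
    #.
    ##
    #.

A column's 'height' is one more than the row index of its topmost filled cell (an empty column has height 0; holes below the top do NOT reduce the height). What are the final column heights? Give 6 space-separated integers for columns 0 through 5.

Answer: 4 4 0 8 10 9

Derivation:
Drop 1: O rot3 at col 0 lands with bottom-row=0; cleared 0 line(s) (total 0); column heights now [2 2 0 0 0 0], max=2
Drop 2: O rot1 at col 0 lands with bottom-row=2; cleared 0 line(s) (total 0); column heights now [4 4 0 0 0 0], max=4
Drop 3: Z rot1 at col 3 lands with bottom-row=0; cleared 0 line(s) (total 0); column heights now [4 4 0 2 3 0], max=4
Drop 4: T rot2 at col 3 lands with bottom-row=3; cleared 0 line(s) (total 0); column heights now [4 4 0 5 5 5], max=5
Drop 5: S rot3 at col 3 lands with bottom-row=5; cleared 0 line(s) (total 0); column heights now [4 4 0 8 7 5], max=8
Drop 6: T rot1 at col 4 lands with bottom-row=7; cleared 0 line(s) (total 0); column heights now [4 4 0 8 10 9], max=10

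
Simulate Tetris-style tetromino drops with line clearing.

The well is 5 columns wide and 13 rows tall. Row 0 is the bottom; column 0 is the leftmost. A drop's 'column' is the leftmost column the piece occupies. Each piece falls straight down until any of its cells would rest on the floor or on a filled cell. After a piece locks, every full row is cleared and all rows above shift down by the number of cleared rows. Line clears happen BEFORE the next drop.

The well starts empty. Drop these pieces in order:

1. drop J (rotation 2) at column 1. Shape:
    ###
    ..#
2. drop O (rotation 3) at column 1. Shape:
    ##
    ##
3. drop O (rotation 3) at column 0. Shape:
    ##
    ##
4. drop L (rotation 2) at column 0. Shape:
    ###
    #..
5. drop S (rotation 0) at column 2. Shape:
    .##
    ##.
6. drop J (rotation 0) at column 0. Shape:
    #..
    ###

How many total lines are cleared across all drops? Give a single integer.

Answer: 1

Derivation:
Drop 1: J rot2 at col 1 lands with bottom-row=0; cleared 0 line(s) (total 0); column heights now [0 2 2 2 0], max=2
Drop 2: O rot3 at col 1 lands with bottom-row=2; cleared 0 line(s) (total 0); column heights now [0 4 4 2 0], max=4
Drop 3: O rot3 at col 0 lands with bottom-row=4; cleared 0 line(s) (total 0); column heights now [6 6 4 2 0], max=6
Drop 4: L rot2 at col 0 lands with bottom-row=6; cleared 0 line(s) (total 0); column heights now [8 8 8 2 0], max=8
Drop 5: S rot0 at col 2 lands with bottom-row=8; cleared 0 line(s) (total 0); column heights now [8 8 9 10 10], max=10
Drop 6: J rot0 at col 0 lands with bottom-row=9; cleared 1 line(s) (total 1); column heights now [10 8 9 9 0], max=10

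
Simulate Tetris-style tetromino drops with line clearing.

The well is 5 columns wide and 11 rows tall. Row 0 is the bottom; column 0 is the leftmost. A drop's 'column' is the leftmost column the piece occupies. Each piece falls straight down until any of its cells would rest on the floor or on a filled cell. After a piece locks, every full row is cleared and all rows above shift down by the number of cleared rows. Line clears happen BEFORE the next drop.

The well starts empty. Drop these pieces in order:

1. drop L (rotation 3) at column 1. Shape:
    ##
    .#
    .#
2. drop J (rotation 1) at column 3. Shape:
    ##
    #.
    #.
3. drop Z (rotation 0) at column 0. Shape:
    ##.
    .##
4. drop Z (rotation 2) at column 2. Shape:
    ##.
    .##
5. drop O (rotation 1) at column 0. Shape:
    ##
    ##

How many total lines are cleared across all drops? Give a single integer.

Answer: 0

Derivation:
Drop 1: L rot3 at col 1 lands with bottom-row=0; cleared 0 line(s) (total 0); column heights now [0 3 3 0 0], max=3
Drop 2: J rot1 at col 3 lands with bottom-row=0; cleared 0 line(s) (total 0); column heights now [0 3 3 3 3], max=3
Drop 3: Z rot0 at col 0 lands with bottom-row=3; cleared 0 line(s) (total 0); column heights now [5 5 4 3 3], max=5
Drop 4: Z rot2 at col 2 lands with bottom-row=3; cleared 0 line(s) (total 0); column heights now [5 5 5 5 4], max=5
Drop 5: O rot1 at col 0 lands with bottom-row=5; cleared 0 line(s) (total 0); column heights now [7 7 5 5 4], max=7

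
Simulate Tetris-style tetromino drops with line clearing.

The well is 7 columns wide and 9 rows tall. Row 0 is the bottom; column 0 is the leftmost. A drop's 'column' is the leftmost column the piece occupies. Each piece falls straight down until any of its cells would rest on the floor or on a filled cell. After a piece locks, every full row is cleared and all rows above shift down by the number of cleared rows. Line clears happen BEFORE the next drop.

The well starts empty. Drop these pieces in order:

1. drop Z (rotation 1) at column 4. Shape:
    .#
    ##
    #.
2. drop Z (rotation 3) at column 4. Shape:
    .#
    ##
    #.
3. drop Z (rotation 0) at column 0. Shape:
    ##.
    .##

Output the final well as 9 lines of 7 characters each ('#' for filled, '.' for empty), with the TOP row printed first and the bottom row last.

Answer: .......
.......
.......
.......
.....#.
....##.
....##.
##..##.
.##.#..

Derivation:
Drop 1: Z rot1 at col 4 lands with bottom-row=0; cleared 0 line(s) (total 0); column heights now [0 0 0 0 2 3 0], max=3
Drop 2: Z rot3 at col 4 lands with bottom-row=2; cleared 0 line(s) (total 0); column heights now [0 0 0 0 4 5 0], max=5
Drop 3: Z rot0 at col 0 lands with bottom-row=0; cleared 0 line(s) (total 0); column heights now [2 2 1 0 4 5 0], max=5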